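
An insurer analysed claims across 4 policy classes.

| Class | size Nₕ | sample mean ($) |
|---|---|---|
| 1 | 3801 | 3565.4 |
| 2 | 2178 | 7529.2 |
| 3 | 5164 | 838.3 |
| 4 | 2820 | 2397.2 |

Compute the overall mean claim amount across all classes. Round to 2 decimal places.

x̄_st = (Σ Nₕx̄ₕ) / (Σ Nₕ) = (3801·3565.4 + 2178·7529.2 + 5164·838.3 + 2820·2397.2) / 13963
= 41039768.2 / 13963 = 2939.1798... → 2939.18.

2939.18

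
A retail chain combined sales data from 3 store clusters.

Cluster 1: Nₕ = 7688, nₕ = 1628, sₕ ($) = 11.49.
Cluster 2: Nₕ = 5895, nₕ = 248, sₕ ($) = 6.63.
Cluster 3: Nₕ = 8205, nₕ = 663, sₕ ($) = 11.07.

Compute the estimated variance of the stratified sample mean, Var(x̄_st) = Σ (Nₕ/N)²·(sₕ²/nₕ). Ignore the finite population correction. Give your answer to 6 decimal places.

0.049284

N = 21788. Term for each stratum: Wₕ²sₕ²/nₕ.
Var(x̄_st) = 0.010096659 + 0.012975027 + 0.026212241 = 0.049283926 → 0.049284.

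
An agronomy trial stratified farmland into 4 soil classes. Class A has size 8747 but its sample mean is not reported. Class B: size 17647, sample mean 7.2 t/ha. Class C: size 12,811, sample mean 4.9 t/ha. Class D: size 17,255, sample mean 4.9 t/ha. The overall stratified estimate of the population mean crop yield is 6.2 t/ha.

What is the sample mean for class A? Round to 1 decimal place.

N = 8747 + 17647 + 12811 + 17255 = 56460.
Overall total = μ·N = 6.2·56460 = 350052.
Subtract the known strata: 17647·7.2 + 12811·4.9 + 17255·4.9 = 274381.8.
Remaining total for class A: 350052 − 274381.8 = 75670.2.
Divide by its size: 75670.2 / 8747 = 8.651... → 8.7.

8.7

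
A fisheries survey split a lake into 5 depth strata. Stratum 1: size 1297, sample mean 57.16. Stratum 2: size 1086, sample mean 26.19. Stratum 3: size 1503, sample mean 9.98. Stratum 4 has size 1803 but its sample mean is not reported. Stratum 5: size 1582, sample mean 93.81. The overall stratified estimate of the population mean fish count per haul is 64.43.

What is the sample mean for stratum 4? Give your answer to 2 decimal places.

112.30

N = 1297 + 1086 + 1503 + 1803 + 1582 = 7271.
Overall total = μ·N = 64.43·7271 = 468470.53.
Subtract the known strata: 1297·57.16 + 1086·26.19 + 1503·9.98 + 1582·93.81 = 265986.22.
Remaining total for stratum 4: 468470.53 − 265986.22 = 202484.31.
Divide by its size: 202484.31 / 1803 = 112.3041... → 112.30.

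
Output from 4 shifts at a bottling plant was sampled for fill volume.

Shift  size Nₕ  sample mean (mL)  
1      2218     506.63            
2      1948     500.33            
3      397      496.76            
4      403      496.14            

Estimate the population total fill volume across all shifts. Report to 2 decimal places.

2495506.32

Estimate total by summing Nₕ·x̄ₕ over strata.
2218·506.63 + 1948·500.33 + 397·496.76 + 403·496.14 = 1123705.34 + 974642.84 + 197213.72 + 199944.42 = 2495506.32.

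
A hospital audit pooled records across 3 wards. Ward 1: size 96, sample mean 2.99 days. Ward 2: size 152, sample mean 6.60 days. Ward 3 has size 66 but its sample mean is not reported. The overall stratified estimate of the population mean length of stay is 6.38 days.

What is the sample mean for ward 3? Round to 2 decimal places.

Σ Nₕx̄ₕ = N·μ, so 66·x̄_3 = 314·6.38 − (96·2.99 + 152·6.60).
= 2003.32 − 1290.24 = 713.08.
x̄_3 = 713.08 / 66 = 10.8042... → 10.80.

10.80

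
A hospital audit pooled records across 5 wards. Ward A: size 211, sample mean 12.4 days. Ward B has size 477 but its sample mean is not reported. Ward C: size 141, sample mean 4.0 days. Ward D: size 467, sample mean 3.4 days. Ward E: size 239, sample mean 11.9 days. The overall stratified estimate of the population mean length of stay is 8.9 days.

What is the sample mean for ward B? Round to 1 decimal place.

12.7

N = 211 + 477 + 141 + 467 + 239 = 1535.
Overall total = μ·N = 8.9·1535 = 13661.5.
Subtract the known strata: 211·12.4 + 141·4.0 + 467·3.4 + 239·11.9 = 7612.3.
Remaining total for ward B: 13661.5 − 7612.3 = 6049.2.
Divide by its size: 6049.2 / 477 = 12.682... → 12.7.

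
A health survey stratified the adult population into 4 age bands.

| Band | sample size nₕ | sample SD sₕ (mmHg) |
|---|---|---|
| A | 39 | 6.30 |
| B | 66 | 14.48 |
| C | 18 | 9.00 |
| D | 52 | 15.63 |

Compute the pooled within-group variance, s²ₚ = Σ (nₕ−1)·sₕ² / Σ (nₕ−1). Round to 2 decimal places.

169.43

A: (39−1)·6.30² = 38·39.69 = 1508.22
B: (66−1)·14.48² = 65·209.6704 = 13628.576
C: (18−1)·9.00² = 17·81 = 1377
D: (52−1)·15.63² = 51·244.2969 = 12459.1419
Numerator = 28972.9379; denominator = Σ(nₕ−1) = 171.
s²ₚ = 28972.9379/171 = 169.4324... → 169.43.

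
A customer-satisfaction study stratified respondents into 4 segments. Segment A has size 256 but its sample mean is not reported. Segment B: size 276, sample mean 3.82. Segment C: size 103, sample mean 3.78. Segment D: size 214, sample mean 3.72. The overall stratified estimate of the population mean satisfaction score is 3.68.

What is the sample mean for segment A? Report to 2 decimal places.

3.46

N = 256 + 276 + 103 + 214 = 849.
Overall total = μ·N = 3.68·849 = 3124.32.
Subtract the known strata: 276·3.82 + 103·3.78 + 214·3.72 = 2239.74.
Remaining total for segment A: 3124.32 − 2239.74 = 884.58.
Divide by its size: 884.58 / 256 = 3.4554... → 3.46.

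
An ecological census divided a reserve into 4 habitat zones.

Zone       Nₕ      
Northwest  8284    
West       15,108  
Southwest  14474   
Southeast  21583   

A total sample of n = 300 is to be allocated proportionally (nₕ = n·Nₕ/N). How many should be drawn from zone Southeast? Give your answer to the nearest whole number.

109

N = 8284 + 15108 + 14474 + 21583 = 59449.
n_Southeast = 300·21583/59449 = 108.915... → 109.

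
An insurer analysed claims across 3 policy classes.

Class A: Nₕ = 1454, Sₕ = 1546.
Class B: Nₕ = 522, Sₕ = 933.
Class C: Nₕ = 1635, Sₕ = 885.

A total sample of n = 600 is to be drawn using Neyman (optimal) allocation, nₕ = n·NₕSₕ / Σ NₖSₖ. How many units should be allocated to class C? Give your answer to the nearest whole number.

208

A: NₕSₕ = 1454·1546 = 2247884
B: NₕSₕ = 522·933 = 487026
C: NₕSₕ = 1635·885 = 1446975
Σ NₕSₕ = 4181885.
n_C = 600·1446975/4181885 = 207.606... → 208.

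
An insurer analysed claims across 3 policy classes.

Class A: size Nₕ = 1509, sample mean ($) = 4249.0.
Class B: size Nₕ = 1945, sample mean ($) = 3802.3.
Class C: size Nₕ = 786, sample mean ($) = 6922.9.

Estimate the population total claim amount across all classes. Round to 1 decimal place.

Estimate total by summing Nₕ·x̄ₕ over strata.
1509·4249.0 + 1945·3802.3 + 786·6922.9 = 6411741 + 7395473.5 + 5441399.4 = 19248613.9.

19248613.9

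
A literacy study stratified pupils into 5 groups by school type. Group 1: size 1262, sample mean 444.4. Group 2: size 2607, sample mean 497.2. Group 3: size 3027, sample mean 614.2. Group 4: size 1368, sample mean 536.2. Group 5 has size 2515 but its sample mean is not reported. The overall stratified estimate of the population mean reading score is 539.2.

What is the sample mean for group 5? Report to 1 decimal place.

541.7

N = 1262 + 2607 + 3027 + 1368 + 2515 = 10779.
Overall total = μ·N = 539.2·10779 = 5812036.8.
Subtract the known strata: 1262·444.4 + 2607·497.2 + 3027·614.2 + 1368·536.2 = 4449738.2.
Remaining total for group 5: 5812036.8 − 4449738.2 = 1362298.6.
Divide by its size: 1362298.6 / 2515 = 541.669... → 541.7.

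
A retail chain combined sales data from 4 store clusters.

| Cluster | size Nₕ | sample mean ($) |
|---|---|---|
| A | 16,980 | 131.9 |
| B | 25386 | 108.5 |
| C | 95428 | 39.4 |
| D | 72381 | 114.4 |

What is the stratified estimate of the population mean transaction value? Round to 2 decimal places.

N = 16980 + 25386 + 95428 + 72381 = 210175.
Weight each subgroup mean by Nₕ/N and sum.
Σ Nₕx̄ₕ = 16980·131.9 + 25386·108.5 + 95428·39.4 + 72381·114.4 = 2239662 + 2754381 + 3759863.2 + 8280386.4 = 17034292.6.
Divide by N: 17034292.6 / 210175 = 81.0481... → 81.05.

81.05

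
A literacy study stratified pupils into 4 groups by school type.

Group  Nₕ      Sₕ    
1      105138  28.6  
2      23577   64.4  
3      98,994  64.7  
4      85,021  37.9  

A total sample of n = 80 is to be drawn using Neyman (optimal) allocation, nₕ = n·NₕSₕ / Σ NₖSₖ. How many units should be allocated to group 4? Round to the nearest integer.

18

Σ NₕSₕ = 105138·28.6 + 23577·64.4 + 98994·64.7 + 85021·37.9 = 14152513.3.
Share for 4: 3222295.9/14152513.3 = 0.22768.
n_4 = 80 × 0.22768 = 18.215... → 18.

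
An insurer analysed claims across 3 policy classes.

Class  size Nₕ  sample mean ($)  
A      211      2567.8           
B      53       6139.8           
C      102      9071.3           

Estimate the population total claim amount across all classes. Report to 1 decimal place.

A: 211·2567.8 = 541805.8
B: 53·6139.8 = 325409.4
C: 102·9071.3 = 925272.6
τ̂ = Σ Nₕx̄ₕ = 1792487.8.

1792487.8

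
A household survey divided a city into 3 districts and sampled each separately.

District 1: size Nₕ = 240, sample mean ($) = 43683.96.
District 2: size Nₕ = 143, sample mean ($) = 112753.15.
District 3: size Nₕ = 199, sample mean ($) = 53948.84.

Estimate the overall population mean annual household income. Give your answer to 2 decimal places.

64164.38

N = 582; weights Wₕ = Nₕ/N = (0.4124, 0.2457, 0.3419).
x̄_st = Σ Wₕ·x̄ₕ = 0.4124·43683.96 + 0.2457·112753.15 + 0.3419·53948.84 ≈ 64164.3815...
→ 64164.38.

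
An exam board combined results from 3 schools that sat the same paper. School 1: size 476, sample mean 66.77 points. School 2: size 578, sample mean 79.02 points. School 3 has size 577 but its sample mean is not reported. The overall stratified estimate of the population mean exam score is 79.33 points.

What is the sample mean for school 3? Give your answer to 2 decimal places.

90.00

N = 476 + 578 + 577 = 1631.
Overall total = μ·N = 79.33·1631 = 129387.23.
Subtract the known strata: 476·66.77 + 578·79.02 = 77456.08.
Remaining total for school 3: 129387.23 − 77456.08 = 51931.15.
Divide by its size: 51931.15 / 577 = 90.0020... → 90.00.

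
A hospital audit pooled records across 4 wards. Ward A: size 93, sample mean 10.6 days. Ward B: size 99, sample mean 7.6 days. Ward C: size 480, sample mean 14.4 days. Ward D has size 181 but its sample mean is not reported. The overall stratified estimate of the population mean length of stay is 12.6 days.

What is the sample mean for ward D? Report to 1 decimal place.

11.6

Σ Nₕx̄ₕ = N·μ, so 181·x̄_D = 853·12.6 − (93·10.6 + 99·7.6 + 480·14.4).
= 10747.8 − 8650.2 = 2097.6.
x̄_D = 2097.6 / 181 = 11.589... → 11.6.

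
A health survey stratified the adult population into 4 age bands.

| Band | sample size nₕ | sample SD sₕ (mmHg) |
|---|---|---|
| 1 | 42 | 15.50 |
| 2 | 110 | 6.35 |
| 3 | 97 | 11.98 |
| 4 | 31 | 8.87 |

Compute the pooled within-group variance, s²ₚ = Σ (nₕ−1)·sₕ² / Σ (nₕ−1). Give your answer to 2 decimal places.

110.09

Degrees of freedom: 41 + 109 + 96 + 30 = 276.
Σ(nₕ−1)sₕ² = 41·240.25 + 109·40.3225 + 96·143.5204 + 30·78.6769 = 30383.6679.
s²ₚ = 30383.6679 / 276 = 110.0858... → 110.09.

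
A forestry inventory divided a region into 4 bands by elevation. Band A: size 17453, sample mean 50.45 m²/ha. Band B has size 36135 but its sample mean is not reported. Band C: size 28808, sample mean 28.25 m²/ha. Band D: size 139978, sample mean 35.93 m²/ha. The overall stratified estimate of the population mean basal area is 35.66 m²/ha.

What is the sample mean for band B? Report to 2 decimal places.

N = 17453 + 36135 + 28808 + 139978 = 222374.
Overall total = μ·N = 35.66·222374 = 7929856.84.
Subtract the known strata: 17453·50.45 + 28808·28.25 + 139978·35.93 = 6723739.39.
Remaining total for band B: 7929856.84 − 6723739.39 = 1206117.45.
Divide by its size: 1206117.45 / 36135 = 33.3781... → 33.38.

33.38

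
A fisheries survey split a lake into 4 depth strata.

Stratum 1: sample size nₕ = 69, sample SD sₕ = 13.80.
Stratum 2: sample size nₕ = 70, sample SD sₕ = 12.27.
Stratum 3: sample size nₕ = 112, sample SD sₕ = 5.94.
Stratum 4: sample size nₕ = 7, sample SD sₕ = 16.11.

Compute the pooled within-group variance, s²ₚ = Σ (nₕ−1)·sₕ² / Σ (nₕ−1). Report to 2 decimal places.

Degrees of freedom: 68 + 69 + 111 + 6 = 254.
Σ(nₕ−1)sₕ² = 68·190.44 + 69·150.5529 + 111·35.2836 + 6·259.5321 = 28811.7423.
s²ₚ = 28811.7423 / 254 = 113.4321... → 113.43.

113.43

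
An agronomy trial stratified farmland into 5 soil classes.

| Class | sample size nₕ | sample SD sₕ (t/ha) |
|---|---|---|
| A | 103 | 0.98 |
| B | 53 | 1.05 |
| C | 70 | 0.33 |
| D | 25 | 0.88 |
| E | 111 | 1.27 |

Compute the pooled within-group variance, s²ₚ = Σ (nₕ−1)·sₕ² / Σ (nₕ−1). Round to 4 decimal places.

A: (103−1)·0.98² = 102·0.9604 = 97.9608
B: (53−1)·1.05² = 52·1.1025 = 57.33
C: (70−1)·0.33² = 69·0.1089 = 7.5141
D: (25−1)·0.88² = 24·0.7744 = 18.5856
E: (111−1)·1.27² = 110·1.6129 = 177.419
Numerator = 358.8095; denominator = Σ(nₕ−1) = 357.
s²ₚ = 358.8095/357 = 1.005069... → 1.0051.

1.0051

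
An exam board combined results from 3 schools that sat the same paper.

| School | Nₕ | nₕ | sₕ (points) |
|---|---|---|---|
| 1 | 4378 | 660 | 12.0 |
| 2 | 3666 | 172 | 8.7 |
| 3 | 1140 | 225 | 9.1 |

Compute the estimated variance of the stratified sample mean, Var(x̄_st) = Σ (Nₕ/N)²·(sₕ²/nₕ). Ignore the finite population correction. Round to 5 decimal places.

N = 9184; Wₕ = Nₕ/N.
school 1: (4378/9184)²·12.0²/660 = 0.04957998
school 2: (3666/9184)²·8.7²/172 = 0.07011828
school 3: (1140/9184)²·9.1²/225 = 0.00567082
Sum = 0.12536908 → 0.12537.

0.12537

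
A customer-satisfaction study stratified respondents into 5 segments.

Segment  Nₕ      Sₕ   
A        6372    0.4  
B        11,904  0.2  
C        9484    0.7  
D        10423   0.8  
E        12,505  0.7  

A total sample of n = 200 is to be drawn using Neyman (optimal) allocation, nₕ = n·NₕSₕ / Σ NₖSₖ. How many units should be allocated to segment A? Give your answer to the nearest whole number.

18

A: NₕSₕ = 6372·0.4 = 2548.8
B: NₕSₕ = 11904·0.2 = 2380.8
C: NₕSₕ = 9484·0.7 = 6638.8
D: NₕSₕ = 10423·0.8 = 8338.4
E: NₕSₕ = 12505·0.7 = 8753.5
Σ NₕSₕ = 28660.3.
n_A = 200·2548.8/28660.3 = 17.786... → 18.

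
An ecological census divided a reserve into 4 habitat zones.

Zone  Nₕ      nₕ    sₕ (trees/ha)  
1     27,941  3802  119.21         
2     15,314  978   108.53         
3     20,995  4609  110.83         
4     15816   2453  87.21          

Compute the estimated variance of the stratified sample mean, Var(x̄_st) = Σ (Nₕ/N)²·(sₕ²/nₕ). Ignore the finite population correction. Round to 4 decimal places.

N = 80066. Term for each stratum: Wₕ²sₕ²/nₕ.
Var(x̄_st) = 0.4551986 + 0.4405972 + 0.1832498 + 0.1209852 = 1.2000307 → 1.2000.

1.2000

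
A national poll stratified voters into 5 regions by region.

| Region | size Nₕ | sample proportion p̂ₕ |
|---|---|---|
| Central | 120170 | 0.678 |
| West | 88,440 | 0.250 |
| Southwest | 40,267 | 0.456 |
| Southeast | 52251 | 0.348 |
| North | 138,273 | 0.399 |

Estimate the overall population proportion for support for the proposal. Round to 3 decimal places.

0.444

Wₕ = Nₕ/N with N = 439401: 0.2735, 0.2013, 0.0916, 0.1189, 0.3147.
p̂_st = 0.2735·0.678 + 0.2013·0.250 + 0.0916·0.456 + 0.1189·0.348 + 0.3147·0.399 ≈ 0.44447... → 0.444.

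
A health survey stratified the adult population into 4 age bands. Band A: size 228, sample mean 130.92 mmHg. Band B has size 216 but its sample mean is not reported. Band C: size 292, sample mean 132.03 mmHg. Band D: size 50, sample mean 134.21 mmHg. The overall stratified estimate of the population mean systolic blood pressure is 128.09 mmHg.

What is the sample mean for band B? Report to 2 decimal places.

118.36

N = 228 + 216 + 292 + 50 = 786.
Overall total = μ·N = 128.09·786 = 100678.74.
Subtract the known strata: 228·130.92 + 292·132.03 + 50·134.21 = 75113.02.
Remaining total for band B: 100678.74 − 75113.02 = 25565.72.
Divide by its size: 25565.72 / 216 = 118.3598... → 118.36.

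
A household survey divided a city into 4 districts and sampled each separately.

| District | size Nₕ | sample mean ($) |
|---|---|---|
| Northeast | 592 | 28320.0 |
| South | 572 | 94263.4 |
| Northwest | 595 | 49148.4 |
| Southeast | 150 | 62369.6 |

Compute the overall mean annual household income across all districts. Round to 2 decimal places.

N = 1909; weights Wₕ = Nₕ/N = (0.3101, 0.2996, 0.3117, 0.0786).
x̄_st = Σ Wₕ·x̄ₕ = 0.3101·28320.0 + 0.2996·94263.4 + 0.3117·49148.4 + 0.0786·62369.6 ≈ 57246.1199...
→ 57246.12.

57246.12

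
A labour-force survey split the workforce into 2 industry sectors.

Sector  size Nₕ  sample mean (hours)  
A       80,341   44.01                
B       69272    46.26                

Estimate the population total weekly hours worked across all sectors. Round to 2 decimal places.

A: 80341·44.01 = 3535807.41
B: 69272·46.26 = 3204522.72
τ̂ = Σ Nₕx̄ₕ = 6740330.13.

6740330.13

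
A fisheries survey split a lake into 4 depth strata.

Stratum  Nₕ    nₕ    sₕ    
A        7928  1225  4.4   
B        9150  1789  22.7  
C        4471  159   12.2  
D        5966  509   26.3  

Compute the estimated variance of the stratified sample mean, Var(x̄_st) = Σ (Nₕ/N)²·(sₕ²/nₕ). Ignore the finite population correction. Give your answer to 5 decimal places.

0.12177

N = 27515. Term for each stratum: Wₕ²sₕ²/nₕ.
Var(x̄_st) = 0.00131207 + 0.03185257 + 0.02471683 + 0.06388828 = 0.12176976 → 0.12177.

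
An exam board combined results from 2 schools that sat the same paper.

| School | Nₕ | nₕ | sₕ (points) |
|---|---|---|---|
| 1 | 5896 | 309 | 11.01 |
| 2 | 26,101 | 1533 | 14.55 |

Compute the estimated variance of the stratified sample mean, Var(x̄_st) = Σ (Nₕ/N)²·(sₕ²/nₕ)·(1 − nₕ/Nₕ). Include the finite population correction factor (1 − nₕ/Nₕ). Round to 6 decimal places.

0.099117

N = 31997; Wₕ = Nₕ/N.
school 1: (5896/31997)²·11.01²/309·(1 − 309/5896) = 0.012622163
school 2: (26101/31997)²·14.55²/1533·(1 − 1533/26101) = 0.086495250
Sum = 0.099117413 → 0.099117.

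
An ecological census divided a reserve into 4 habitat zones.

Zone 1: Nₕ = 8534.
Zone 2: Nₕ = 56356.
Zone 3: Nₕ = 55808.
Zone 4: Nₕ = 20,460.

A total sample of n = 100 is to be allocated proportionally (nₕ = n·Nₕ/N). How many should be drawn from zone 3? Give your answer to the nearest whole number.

40

N = 8534 + 56356 + 55808 + 20460 = 141158.
n_3 = 100·55808/141158 = 39.536... → 40.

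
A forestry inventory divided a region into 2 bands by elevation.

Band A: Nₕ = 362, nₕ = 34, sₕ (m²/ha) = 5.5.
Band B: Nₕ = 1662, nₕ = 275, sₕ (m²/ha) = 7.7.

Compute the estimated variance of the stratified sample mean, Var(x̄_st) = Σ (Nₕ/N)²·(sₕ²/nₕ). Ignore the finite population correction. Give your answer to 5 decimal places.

N = 2024. Term for each stratum: Wₕ²sₕ²/nₕ.
Var(x̄_st) = 0.02846050 + 0.14537502 = 0.17383552 → 0.17384.

0.17384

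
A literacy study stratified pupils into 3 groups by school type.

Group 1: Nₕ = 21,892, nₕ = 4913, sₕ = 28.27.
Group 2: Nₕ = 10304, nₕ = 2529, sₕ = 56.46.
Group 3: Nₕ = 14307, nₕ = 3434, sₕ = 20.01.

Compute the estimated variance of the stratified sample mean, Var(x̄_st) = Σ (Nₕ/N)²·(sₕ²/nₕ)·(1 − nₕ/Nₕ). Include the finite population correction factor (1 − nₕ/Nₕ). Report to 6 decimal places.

0.083043

N = 46503. Term for each stratum: Wₕ²sₕ²/nₕ·(1−nₕ/Nₕ).
Var(x̄_st) = 0.027960212 + 0.046695736 + 0.008387449 = 0.083043397 → 0.083043.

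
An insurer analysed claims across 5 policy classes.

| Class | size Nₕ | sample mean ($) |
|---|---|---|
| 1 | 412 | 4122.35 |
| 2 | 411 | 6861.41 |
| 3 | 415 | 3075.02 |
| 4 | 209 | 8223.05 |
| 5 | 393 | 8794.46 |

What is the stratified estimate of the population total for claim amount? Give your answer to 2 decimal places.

10969421.24

Population total = Σ Nₕ·x̄ₕ (each stratum's size times its mean).
412·4122.35 + 411·6861.41 + 415·3075.02 + 209·8223.05 + 393·8794.46 = 1698408.2 + 2820039.51 + 1276133.3 + 1718617.45 + 3456222.78 = 10969421.24.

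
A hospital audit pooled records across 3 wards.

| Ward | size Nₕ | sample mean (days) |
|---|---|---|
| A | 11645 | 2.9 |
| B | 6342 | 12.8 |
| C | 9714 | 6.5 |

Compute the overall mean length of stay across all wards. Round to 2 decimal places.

6.43

N = 27701; weights Wₕ = Nₕ/N = (0.4204, 0.2289, 0.3507).
x̄_st = Σ Wₕ·x̄ₕ = 0.4204·2.9 + 0.2289·12.8 + 0.3507·6.5 ≈ 6.4290...
→ 6.43.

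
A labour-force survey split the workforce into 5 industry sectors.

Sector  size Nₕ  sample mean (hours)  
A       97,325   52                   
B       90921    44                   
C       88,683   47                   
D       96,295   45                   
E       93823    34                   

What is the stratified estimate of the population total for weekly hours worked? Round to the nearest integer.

Estimate total by summing Nₕ·x̄ₕ over strata.
97325·52 + 90921·44 + 88683·47 + 96295·45 + 93823·34 = 5060900 + 4000524 + 4168101 + 4333275 + 3189982 = 20752782.

20752782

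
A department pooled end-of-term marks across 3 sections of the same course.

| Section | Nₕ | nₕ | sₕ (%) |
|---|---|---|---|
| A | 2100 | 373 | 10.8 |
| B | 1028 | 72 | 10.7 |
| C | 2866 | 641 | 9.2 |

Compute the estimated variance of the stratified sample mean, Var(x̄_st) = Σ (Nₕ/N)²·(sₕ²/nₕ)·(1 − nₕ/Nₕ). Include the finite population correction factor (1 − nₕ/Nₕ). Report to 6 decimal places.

N = 5994; Wₕ = Nₕ/N.
section A: (2100/5994)²·10.8²/373·(1 − 373/2100) = 0.031565802
section B: (1028/5994)²·10.7²/72·(1 − 72/1028) = 0.043496327
section C: (2866/5994)²·9.2²/641·(1 − 641/2866) = 0.023436370
Sum = 0.098498500 → 0.098499.

0.098499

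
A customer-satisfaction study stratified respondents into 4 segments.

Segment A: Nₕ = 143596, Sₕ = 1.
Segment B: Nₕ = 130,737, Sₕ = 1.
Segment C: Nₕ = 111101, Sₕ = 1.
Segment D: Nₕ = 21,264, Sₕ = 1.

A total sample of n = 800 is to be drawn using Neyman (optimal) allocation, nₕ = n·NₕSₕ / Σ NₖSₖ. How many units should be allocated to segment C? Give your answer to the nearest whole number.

A: NₕSₕ = 143596·1 = 143596
B: NₕSₕ = 130737·1 = 130737
C: NₕSₕ = 111101·1 = 111101
D: NₕSₕ = 21264·1 = 21264
Σ NₕSₕ = 406698.
n_C = 800·111101/406698 = 218.543... → 219.

219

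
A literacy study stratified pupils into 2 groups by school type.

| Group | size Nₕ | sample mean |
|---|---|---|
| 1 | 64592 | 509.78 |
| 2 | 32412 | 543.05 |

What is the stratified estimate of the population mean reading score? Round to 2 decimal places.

520.90

x̄_st = (Σ Nₕx̄ₕ) / (Σ Nₕ) = (64592·509.78 + 32412·543.05) / 97004
= 50529046.36 / 97004 = 520.8965... → 520.90.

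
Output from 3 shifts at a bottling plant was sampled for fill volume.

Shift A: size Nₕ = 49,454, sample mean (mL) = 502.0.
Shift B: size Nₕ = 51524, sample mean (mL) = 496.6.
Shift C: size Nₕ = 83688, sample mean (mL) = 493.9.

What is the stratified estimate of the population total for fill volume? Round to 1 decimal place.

91746229.6

Population total = Σ Nₕ·x̄ₕ (each stratum's size times its mean).
49454·502.0 + 51524·496.6 + 83688·493.9 = 24825908 + 25586818.4 + 41333503.2 = 91746229.6.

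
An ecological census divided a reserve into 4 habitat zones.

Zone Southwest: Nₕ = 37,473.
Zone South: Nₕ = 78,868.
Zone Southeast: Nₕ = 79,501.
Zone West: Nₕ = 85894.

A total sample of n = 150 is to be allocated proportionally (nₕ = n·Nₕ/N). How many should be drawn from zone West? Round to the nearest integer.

46

N = 37473 + 78868 + 79501 + 85894 = 281736.
n_West = 150·85894/281736 = 45.731... → 46.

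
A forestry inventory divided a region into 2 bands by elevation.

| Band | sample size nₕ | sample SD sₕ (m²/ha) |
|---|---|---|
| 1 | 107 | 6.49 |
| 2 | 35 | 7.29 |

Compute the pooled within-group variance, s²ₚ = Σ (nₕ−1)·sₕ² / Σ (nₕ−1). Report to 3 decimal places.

1: (107−1)·6.49² = 106·42.1201 = 4464.7306
2: (35−1)·7.29² = 34·53.1441 = 1806.8994
Numerator = 6271.63; denominator = Σ(nₕ−1) = 140.
s²ₚ = 6271.63/140 = 44.79736... → 44.797.

44.797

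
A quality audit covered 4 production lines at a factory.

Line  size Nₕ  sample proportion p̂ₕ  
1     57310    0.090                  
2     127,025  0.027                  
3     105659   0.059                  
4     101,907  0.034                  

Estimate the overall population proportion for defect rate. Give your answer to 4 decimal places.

N = 57310 + 127025 + 105659 + 101907 = 391901.
Overall proportion = Σ (Nₕ/N)·p̂ₕ.
Σ Nₕp̂ₕ = 5157.9 + 3429.675 + 6233.881 + 3464.838 = 18286.294.
18286.294 / 391901 = 0.046660... → 0.0467.

0.0467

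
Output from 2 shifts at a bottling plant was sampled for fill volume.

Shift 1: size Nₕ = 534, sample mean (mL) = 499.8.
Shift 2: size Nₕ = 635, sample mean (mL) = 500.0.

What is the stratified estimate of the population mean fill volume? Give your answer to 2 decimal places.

x̄_st = (Σ Nₕx̄ₕ) / (Σ Nₕ) = (534·499.8 + 635·500.0) / 1169
= 584393.2 / 1169 = 499.9086... → 499.91.

499.91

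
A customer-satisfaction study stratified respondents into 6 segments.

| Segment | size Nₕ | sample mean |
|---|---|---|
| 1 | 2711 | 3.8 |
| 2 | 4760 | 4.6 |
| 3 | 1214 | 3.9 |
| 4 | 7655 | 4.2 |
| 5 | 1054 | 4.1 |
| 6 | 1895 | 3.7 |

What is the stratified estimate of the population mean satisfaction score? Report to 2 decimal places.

N = 2711 + 4760 + 1214 + 7655 + 1054 + 1895 = 19289.
Overall mean = Σ (Nₕ/N)·x̄ₕ — weight by population share, not a simple average.
Σ Nₕx̄ₕ = 2711·3.8 + 4760·4.6 + 1214·3.9 + 7655·4.2 + 1054·4.1 + 1895·3.7 = 10301.8 + 21896 + 4734.6 + 32151 + 4321.4 + 7011.5 = 80416.3.
Divide by N: 80416.3 / 19289 = 4.1690... → 4.17.

4.17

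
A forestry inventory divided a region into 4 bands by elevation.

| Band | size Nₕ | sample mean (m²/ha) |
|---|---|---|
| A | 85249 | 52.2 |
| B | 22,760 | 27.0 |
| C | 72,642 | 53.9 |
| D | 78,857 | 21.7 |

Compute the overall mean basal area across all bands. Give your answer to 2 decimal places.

N = 85249 + 22760 + 72642 + 78857 = 259508.
The stratified mean weights each stratum mean by its population share Nₕ/N.
Σ Nₕx̄ₕ = 85249·52.2 + 22760·27.0 + 72642·53.9 + 78857·21.7 = 4449997.8 + 614520 + 3915403.8 + 1711196.9 = 10691118.5.
Divide by N: 10691118.5 / 259508 = 41.1976... → 41.20.

41.20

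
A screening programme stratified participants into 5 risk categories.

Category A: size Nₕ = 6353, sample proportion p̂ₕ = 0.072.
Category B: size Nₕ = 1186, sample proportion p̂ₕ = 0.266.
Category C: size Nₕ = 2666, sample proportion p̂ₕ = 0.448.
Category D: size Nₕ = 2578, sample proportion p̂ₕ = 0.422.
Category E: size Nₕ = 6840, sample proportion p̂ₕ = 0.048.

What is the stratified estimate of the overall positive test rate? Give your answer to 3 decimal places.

Wₕ = Nₕ/N with N = 19623: 0.3238, 0.0604, 0.1359, 0.1314, 0.3486.
p̂_st = 0.3238·0.072 + 0.0604·0.266 + 0.1359·0.448 + 0.1314·0.422 + 0.3486·0.048 ≈ 0.17243... → 0.172.

0.172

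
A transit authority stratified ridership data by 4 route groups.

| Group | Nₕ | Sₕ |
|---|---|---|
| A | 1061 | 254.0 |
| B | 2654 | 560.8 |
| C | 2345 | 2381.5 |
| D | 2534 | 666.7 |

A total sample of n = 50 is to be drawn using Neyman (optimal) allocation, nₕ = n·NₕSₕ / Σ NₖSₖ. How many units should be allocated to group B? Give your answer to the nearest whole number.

8

Σ NₕSₕ = 1061·254.0 + 2654·560.8 + 2345·2381.5 + 2534·666.7 = 9031892.5.
Share for B: 1488363.2/9031892.5 = 0.16479.
n_B = 50 × 0.16479 = 8.239... → 8.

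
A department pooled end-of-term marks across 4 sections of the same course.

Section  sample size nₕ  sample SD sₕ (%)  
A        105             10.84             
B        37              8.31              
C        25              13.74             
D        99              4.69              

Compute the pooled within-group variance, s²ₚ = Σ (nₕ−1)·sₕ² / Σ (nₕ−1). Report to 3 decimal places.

Degrees of freedom: 104 + 36 + 24 + 98 = 262.
Σ(nₕ−1)sₕ² = 104·117.5056 + 36·69.0561 + 24·188.7876 + 98·21.9961 = 21393.1222.
s²ₚ = 21393.1222 / 262 = 81.65314... → 81.653.

81.653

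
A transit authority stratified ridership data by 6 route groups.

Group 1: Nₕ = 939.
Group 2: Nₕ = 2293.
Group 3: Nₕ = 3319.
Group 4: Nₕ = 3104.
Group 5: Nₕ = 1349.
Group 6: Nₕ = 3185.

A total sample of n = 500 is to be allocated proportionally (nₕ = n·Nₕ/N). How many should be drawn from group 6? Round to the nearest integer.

112

N = 939 + 2293 + 3319 + 3104 + 1349 + 3185 = 14189.
n_6 = 500·3185/14189 = 112.235... → 112.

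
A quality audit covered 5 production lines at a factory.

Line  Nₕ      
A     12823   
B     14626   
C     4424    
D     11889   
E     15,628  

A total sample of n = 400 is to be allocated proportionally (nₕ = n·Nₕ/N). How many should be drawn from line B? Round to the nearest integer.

N = 12823 + 14626 + 4424 + 11889 + 15628 = 59390.
n_B = 400·14626/59390 = 98.508... → 99.

99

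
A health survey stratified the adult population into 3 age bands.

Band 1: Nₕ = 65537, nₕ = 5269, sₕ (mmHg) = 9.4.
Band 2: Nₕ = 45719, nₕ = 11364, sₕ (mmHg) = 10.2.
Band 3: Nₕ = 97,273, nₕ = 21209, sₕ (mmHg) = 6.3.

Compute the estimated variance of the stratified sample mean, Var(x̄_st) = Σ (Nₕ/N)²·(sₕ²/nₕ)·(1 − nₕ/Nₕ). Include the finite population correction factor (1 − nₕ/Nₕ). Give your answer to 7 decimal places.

N = 208529; Wₕ = Nₕ/N.
band 1: (65537/208529)²·9.4²/5269·(1 − 5269/65537) = 0.0015232386
band 2: (45719/208529)²·10.2²/11364·(1 − 11364/45719) = 0.0003306914
band 3: (97273/208529)²·6.3²/21209·(1 − 21209/97273) = 0.0003184194
Sum = 0.0021723493 → 0.0021723.

0.0021723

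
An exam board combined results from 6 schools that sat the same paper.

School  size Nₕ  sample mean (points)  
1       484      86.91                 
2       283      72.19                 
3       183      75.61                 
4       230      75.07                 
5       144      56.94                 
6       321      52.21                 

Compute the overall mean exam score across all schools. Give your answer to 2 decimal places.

72.07

N = 1645; weights Wₕ = Nₕ/N = (0.2942, 0.1720, 0.1112, 0.1398, 0.0875, 0.1951).
x̄_st = Σ Wₕ·x̄ₕ = 0.2942·86.91 + 0.1720·72.19 + 0.1112·75.61 + 0.1398·75.07 + 0.0875·56.94 + 0.1951·52.21 ≈ 72.0703...
→ 72.07.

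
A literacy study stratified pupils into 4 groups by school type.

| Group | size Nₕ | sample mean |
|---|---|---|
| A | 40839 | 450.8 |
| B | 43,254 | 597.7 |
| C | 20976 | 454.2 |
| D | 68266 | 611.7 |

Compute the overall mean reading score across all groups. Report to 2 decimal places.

551.24

x̄_st = (Σ Nₕx̄ₕ) / (Σ Nₕ) = (40839·450.8 + 43254·597.7 + 20976·454.2 + 68266·611.7) / 173335
= 95548748.4 / 173335 = 551.2375... → 551.24.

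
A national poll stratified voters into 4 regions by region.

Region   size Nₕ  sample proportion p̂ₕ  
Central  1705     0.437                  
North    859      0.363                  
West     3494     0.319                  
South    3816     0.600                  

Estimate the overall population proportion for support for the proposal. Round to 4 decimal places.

0.4518

N = 1705 + 859 + 3494 + 3816 = 9874.
Overall proportion = Σ (Nₕ/N)·p̂ₕ.
Σ Nₕp̂ₕ = 745.085 + 311.817 + 1114.586 + 2289.6 = 4461.088.
4461.088 / 9874 = 0.451801... → 0.4518.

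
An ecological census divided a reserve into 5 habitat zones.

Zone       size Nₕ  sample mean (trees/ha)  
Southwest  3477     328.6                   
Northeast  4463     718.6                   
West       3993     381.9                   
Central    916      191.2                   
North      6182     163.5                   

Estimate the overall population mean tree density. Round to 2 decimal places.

371.00

N = 3477 + 4463 + 3993 + 916 + 6182 = 19031.
Weight each subgroup mean by Nₕ/N and sum.
Σ Nₕx̄ₕ = 3477·328.6 + 4463·718.6 + 3993·381.9 + 916·191.2 + 6182·163.5 = 1142542.2 + 3207111.8 + 1524926.7 + 175139.2 + 1010757 = 7060476.9.
Divide by N: 7060476.9 / 19031 = 370.9987... → 371.00.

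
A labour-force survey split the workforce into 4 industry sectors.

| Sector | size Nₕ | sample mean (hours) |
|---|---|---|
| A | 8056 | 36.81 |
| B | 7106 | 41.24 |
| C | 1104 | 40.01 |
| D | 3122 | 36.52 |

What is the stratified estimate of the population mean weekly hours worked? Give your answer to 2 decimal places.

N = 19388; weights Wₕ = Nₕ/N = (0.4155, 0.3665, 0.0569, 0.1610).
x̄_st = Σ Wₕ·x̄ₕ = 0.4155·36.81 + 0.3665·41.24 + 0.0569·40.01 + 0.1610·36.52 ≈ 38.5692...
→ 38.57.

38.57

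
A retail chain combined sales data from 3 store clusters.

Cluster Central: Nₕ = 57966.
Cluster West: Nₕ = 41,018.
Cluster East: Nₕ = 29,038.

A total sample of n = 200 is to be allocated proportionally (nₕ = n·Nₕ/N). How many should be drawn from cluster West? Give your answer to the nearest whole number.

N = 57966 + 41018 + 29038 = 128022.
n_West = 200·41018/128022 = 64.080... → 64.

64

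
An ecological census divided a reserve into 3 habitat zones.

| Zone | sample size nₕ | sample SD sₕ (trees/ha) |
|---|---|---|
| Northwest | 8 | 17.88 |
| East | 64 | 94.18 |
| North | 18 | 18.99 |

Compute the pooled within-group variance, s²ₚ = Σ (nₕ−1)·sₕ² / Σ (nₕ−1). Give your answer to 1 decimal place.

6519.2

Degrees of freedom: 7 + 63 + 17 = 87.
Σ(nₕ−1)sₕ² = 7·319.6944 + 63·8869.8724 + 17·360.6201 = 567170.3637.
s²ₚ = 567170.3637 / 87 = 6519.200... → 6519.2.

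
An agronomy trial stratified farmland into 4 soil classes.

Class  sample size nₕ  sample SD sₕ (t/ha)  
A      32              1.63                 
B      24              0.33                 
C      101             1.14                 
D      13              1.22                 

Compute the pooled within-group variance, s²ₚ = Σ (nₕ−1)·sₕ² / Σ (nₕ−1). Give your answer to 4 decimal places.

1.4017

Degrees of freedom: 31 + 23 + 100 + 12 = 166.
Σ(nₕ−1)sₕ² = 31·2.6569 + 23·0.1089 + 100·1.2996 + 12·1.4884 = 232.6894.
s²ₚ = 232.6894 / 166 = 1.401743... → 1.4017.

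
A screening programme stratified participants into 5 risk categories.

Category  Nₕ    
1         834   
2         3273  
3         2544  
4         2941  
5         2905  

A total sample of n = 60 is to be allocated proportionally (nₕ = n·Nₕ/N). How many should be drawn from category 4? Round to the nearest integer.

14

N = 834 + 3273 + 2544 + 2941 + 2905 = 12497.
n_4 = 60·2941/12497 = 14.120... → 14.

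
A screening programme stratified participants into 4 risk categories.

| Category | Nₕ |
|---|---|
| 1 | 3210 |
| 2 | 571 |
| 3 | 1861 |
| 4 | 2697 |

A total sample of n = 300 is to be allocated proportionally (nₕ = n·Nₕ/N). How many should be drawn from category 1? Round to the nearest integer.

N = 3210 + 571 + 1861 + 2697 = 8339.
n_1 = 300·3210/8339 = 115.481... → 115.

115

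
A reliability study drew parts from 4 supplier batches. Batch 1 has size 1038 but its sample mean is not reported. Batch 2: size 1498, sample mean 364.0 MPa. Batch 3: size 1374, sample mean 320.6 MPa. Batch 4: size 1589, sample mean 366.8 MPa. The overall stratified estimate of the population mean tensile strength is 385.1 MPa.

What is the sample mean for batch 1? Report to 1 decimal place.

N = 1038 + 1498 + 1374 + 1589 = 5499.
Overall total = μ·N = 385.1·5499 = 2117664.9.
Subtract the known strata: 1498·364.0 + 1374·320.6 + 1589·366.8 = 1568621.6.
Remaining total for batch 1: 2117664.9 − 1568621.6 = 549043.3.
Divide by its size: 549043.3 / 1038 = 528.943... → 528.9.

528.9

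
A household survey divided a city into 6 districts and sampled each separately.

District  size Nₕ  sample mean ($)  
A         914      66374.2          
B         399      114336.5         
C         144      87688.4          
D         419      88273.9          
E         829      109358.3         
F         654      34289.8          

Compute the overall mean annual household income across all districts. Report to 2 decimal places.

80078.52

N = 3359; weights Wₕ = Nₕ/N = (0.2721, 0.1188, 0.0429, 0.1247, 0.2468, 0.1947).
x̄_st = Σ Wₕ·x̄ₕ = 0.2721·66374.2 + 0.1188·114336.5 + 0.0429·87688.4 + 0.1247·88273.9 + 0.2468·109358.3 + 0.1947·34289.8 ≈ 80078.5162...
→ 80078.52.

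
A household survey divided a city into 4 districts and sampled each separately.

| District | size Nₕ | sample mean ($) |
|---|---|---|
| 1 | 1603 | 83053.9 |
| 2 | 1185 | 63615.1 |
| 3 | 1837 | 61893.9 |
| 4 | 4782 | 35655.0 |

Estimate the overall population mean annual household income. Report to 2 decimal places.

52378.08

N = 1603 + 1185 + 1837 + 4782 = 9407.
The stratified mean weights each stratum mean by its population share Nₕ/N.
Σ Nₕx̄ₕ = 1603·83053.9 + 1185·63615.1 + 1837·61893.9 + 4782·35655.0 = 133135401.7 + 75383893.5 + 113699094.3 + 170502210 = 492720599.5.
Divide by N: 492720599.5 / 9407 = 52378.0801... → 52378.08.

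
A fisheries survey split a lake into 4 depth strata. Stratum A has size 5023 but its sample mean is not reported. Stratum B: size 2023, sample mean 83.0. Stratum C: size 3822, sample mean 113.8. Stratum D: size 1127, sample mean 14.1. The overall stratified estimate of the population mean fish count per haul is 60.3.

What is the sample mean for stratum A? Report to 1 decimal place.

N = 5023 + 2023 + 3822 + 1127 = 11995.
Overall total = μ·N = 60.3·11995 = 723298.5.
Subtract the known strata: 2023·83.0 + 3822·113.8 + 1127·14.1 = 618743.3.
Remaining total for stratum A: 723298.5 − 618743.3 = 104555.2.
Divide by its size: 104555.2 / 5023 = 20.815... → 20.8.

20.8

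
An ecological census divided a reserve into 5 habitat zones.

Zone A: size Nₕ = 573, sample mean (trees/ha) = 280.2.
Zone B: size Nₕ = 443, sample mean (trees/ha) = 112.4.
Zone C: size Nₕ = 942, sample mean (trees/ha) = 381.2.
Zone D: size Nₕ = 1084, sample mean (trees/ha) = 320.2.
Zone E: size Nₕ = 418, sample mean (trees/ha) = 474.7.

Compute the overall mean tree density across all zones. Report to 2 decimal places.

N = 3460; weights Wₕ = Nₕ/N = (0.1656, 0.1280, 0.2723, 0.3133, 0.1208).
x̄_st = Σ Wₕ·x̄ₕ = 0.1656·280.2 + 0.1280·112.4 + 0.2723·381.2 + 0.3133·320.2 + 0.1208·474.7 ≈ 322.2427...
→ 322.24.

322.24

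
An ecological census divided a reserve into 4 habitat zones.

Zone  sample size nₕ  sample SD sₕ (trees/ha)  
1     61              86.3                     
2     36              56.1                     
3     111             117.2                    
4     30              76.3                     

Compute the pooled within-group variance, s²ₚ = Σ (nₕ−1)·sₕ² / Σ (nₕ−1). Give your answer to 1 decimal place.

1: (61−1)·86.3² = 60·7447.69 = 446861.4
2: (36−1)·56.1² = 35·3147.21 = 110152.35
3: (111−1)·117.2² = 110·13735.84 = 1510942.4
4: (30−1)·76.3² = 29·5821.69 = 168829.01
Numerator = 2236785.16; denominator = Σ(nₕ−1) = 234.
s²ₚ = 2236785.16/234 = 9558.911... → 9558.9.

9558.9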